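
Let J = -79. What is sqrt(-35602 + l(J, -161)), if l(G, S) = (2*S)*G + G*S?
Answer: sqrt(2555) ≈ 50.547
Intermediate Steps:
l(G, S) = 3*G*S (l(G, S) = 2*G*S + G*S = 3*G*S)
sqrt(-35602 + l(J, -161)) = sqrt(-35602 + 3*(-79)*(-161)) = sqrt(-35602 + 38157) = sqrt(2555)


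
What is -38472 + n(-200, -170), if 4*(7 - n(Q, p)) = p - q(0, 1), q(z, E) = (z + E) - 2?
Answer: -153691/4 ≈ -38423.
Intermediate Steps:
q(z, E) = -2 + E + z (q(z, E) = (E + z) - 2 = -2 + E + z)
n(Q, p) = 27/4 - p/4 (n(Q, p) = 7 - (p - (-2 + 1 + 0))/4 = 7 - (p - 1*(-1))/4 = 7 - (p + 1)/4 = 7 - (1 + p)/4 = 7 + (-1/4 - p/4) = 27/4 - p/4)
-38472 + n(-200, -170) = -38472 + (27/4 - 1/4*(-170)) = -38472 + (27/4 + 85/2) = -38472 + 197/4 = -153691/4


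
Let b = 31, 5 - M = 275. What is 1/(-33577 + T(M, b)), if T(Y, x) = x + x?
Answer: -1/33515 ≈ -2.9837e-5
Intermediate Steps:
M = -270 (M = 5 - 1*275 = 5 - 275 = -270)
T(Y, x) = 2*x
1/(-33577 + T(M, b)) = 1/(-33577 + 2*31) = 1/(-33577 + 62) = 1/(-33515) = -1/33515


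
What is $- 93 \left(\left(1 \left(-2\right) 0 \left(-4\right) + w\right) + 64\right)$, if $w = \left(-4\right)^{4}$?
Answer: $-29760$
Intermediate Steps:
$w = 256$
$- 93 \left(\left(1 \left(-2\right) 0 \left(-4\right) + w\right) + 64\right) = - 93 \left(\left(1 \left(-2\right) 0 \left(-4\right) + 256\right) + 64\right) = - 93 \left(\left(1 \cdot 0 \left(-4\right) + 256\right) + 64\right) = - 93 \left(\left(1 \cdot 0 + 256\right) + 64\right) = - 93 \left(\left(0 + 256\right) + 64\right) = - 93 \left(256 + 64\right) = \left(-93\right) 320 = -29760$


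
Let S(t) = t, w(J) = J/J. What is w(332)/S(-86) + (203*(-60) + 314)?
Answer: -1020477/86 ≈ -11866.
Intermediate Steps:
w(J) = 1
w(332)/S(-86) + (203*(-60) + 314) = 1/(-86) + (203*(-60) + 314) = 1*(-1/86) + (-12180 + 314) = -1/86 - 11866 = -1020477/86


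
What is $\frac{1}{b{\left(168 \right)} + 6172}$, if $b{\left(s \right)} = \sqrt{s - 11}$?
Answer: $\frac{6172}{38093427} - \frac{\sqrt{157}}{38093427} \approx 0.00016169$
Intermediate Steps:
$b{\left(s \right)} = \sqrt{-11 + s}$
$\frac{1}{b{\left(168 \right)} + 6172} = \frac{1}{\sqrt{-11 + 168} + 6172} = \frac{1}{\sqrt{157} + 6172} = \frac{1}{6172 + \sqrt{157}}$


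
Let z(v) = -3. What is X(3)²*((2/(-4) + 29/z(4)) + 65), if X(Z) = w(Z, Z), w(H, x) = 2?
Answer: 658/3 ≈ 219.33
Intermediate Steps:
X(Z) = 2
X(3)²*((2/(-4) + 29/z(4)) + 65) = 2²*((2/(-4) + 29/(-3)) + 65) = 4*((2*(-¼) + 29*(-⅓)) + 65) = 4*((-½ - 29/3) + 65) = 4*(-61/6 + 65) = 4*(329/6) = 658/3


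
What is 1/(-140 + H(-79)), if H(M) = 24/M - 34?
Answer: -79/13770 ≈ -0.0057371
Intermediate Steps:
H(M) = -34 + 24/M
1/(-140 + H(-79)) = 1/(-140 + (-34 + 24/(-79))) = 1/(-140 + (-34 + 24*(-1/79))) = 1/(-140 + (-34 - 24/79)) = 1/(-140 - 2710/79) = 1/(-13770/79) = -79/13770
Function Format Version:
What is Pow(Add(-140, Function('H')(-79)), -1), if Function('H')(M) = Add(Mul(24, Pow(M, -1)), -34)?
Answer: Rational(-79, 13770) ≈ -0.0057371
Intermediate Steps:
Function('H')(M) = Add(-34, Mul(24, Pow(M, -1)))
Pow(Add(-140, Function('H')(-79)), -1) = Pow(Add(-140, Add(-34, Mul(24, Pow(-79, -1)))), -1) = Pow(Add(-140, Add(-34, Mul(24, Rational(-1, 79)))), -1) = Pow(Add(-140, Add(-34, Rational(-24, 79))), -1) = Pow(Add(-140, Rational(-2710, 79)), -1) = Pow(Rational(-13770, 79), -1) = Rational(-79, 13770)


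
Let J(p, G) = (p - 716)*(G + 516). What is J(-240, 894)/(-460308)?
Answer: 112330/38359 ≈ 2.9284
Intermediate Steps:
J(p, G) = (-716 + p)*(516 + G)
J(-240, 894)/(-460308) = (-369456 - 716*894 + 516*(-240) + 894*(-240))/(-460308) = (-369456 - 640104 - 123840 - 214560)*(-1/460308) = -1347960*(-1/460308) = 112330/38359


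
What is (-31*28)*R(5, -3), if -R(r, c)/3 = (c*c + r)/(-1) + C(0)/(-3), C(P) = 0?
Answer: -36456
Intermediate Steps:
R(r, c) = 3*r + 3*c**2 (R(r, c) = -3*((c*c + r)/(-1) + 0/(-3)) = -3*((c**2 + r)*(-1) + 0*(-1/3)) = -3*((r + c**2)*(-1) + 0) = -3*((-r - c**2) + 0) = -3*(-r - c**2) = 3*r + 3*c**2)
(-31*28)*R(5, -3) = (-31*28)*(3*5 + 3*(-3)**2) = -868*(15 + 3*9) = -868*(15 + 27) = -868*42 = -36456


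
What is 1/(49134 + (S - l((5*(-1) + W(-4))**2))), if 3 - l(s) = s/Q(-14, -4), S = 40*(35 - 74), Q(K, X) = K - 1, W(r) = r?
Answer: 5/237828 ≈ 2.1024e-5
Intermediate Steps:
Q(K, X) = -1 + K
S = -1560 (S = 40*(-39) = -1560)
l(s) = 3 + s/15 (l(s) = 3 - s/(-1 - 14) = 3 - s/(-15) = 3 - s*(-1)/15 = 3 - (-1)*s/15 = 3 + s/15)
1/(49134 + (S - l((5*(-1) + W(-4))**2))) = 1/(49134 + (-1560 - (3 + (5*(-1) - 4)**2/15))) = 1/(49134 + (-1560 - (3 + (-5 - 4)**2/15))) = 1/(49134 + (-1560 - (3 + (1/15)*(-9)**2))) = 1/(49134 + (-1560 - (3 + (1/15)*81))) = 1/(49134 + (-1560 - (3 + 27/5))) = 1/(49134 + (-1560 - 1*42/5)) = 1/(49134 + (-1560 - 42/5)) = 1/(49134 - 7842/5) = 1/(237828/5) = 5/237828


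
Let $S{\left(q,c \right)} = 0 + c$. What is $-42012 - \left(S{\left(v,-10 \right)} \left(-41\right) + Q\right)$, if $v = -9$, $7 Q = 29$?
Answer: $- \frac{296983}{7} \approx -42426.0$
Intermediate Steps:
$Q = \frac{29}{7}$ ($Q = \frac{1}{7} \cdot 29 = \frac{29}{7} \approx 4.1429$)
$S{\left(q,c \right)} = c$
$-42012 - \left(S{\left(v,-10 \right)} \left(-41\right) + Q\right) = -42012 - \left(\left(-10\right) \left(-41\right) + \frac{29}{7}\right) = -42012 - \left(410 + \frac{29}{7}\right) = -42012 - \frac{2899}{7} = - \frac{296983}{7}$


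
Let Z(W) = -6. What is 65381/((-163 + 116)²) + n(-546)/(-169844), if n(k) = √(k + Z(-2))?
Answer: 65381/2209 - I*√138/84922 ≈ 29.598 - 0.00013833*I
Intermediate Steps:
n(k) = √(-6 + k) (n(k) = √(k - 6) = √(-6 + k))
65381/((-163 + 116)²) + n(-546)/(-169844) = 65381/((-163 + 116)²) + √(-6 - 546)/(-169844) = 65381/((-47)²) + √(-552)*(-1/169844) = 65381/2209 + (2*I*√138)*(-1/169844) = 65381*(1/2209) - I*√138/84922 = 65381/2209 - I*√138/84922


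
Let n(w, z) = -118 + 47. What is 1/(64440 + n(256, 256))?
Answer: 1/64369 ≈ 1.5535e-5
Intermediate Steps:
n(w, z) = -71
1/(64440 + n(256, 256)) = 1/(64440 - 71) = 1/64369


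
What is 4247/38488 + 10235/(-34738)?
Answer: -123196197/668498072 ≈ -0.18429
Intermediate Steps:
4247/38488 + 10235/(-34738) = 4247*(1/38488) + 10235*(-1/34738) = 4247/38488 - 10235/34738 = -123196197/668498072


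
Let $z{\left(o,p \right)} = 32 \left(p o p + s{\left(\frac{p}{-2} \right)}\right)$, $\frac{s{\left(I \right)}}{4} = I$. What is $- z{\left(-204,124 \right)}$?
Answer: $100382464$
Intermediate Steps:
$s{\left(I \right)} = 4 I$
$z{\left(o,p \right)} = - 64 p + 32 o p^{2}$ ($z{\left(o,p \right)} = 32 \left(p o p + 4 \frac{p}{-2}\right) = 32 \left(o p p + 4 p \left(- \frac{1}{2}\right)\right) = 32 \left(o p^{2} + 4 \left(- \frac{p}{2}\right)\right) = 32 \left(o p^{2} - 2 p\right) = 32 \left(- 2 p + o p^{2}\right) = - 64 p + 32 o p^{2}$)
$- z{\left(-204,124 \right)} = - 32 \cdot 124 \left(-2 - 25296\right) = - 32 \cdot 124 \left(-25298\right) = \left(-1\right) \left(-100382464\right) = 100382464$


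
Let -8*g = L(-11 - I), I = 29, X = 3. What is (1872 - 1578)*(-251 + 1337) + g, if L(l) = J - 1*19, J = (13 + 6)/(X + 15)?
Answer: 45977219/144 ≈ 3.1929e+5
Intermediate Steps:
J = 19/18 (J = (13 + 6)/(3 + 15) = 19/18 ≈ 1.0556)
L(l) = -323/18 (L(l) = 19/18 - 1*19 = 19/18 - 19 = -323/18)
g = 323/144 (g = -⅛*(-323/18) = 323/144 ≈ 2.2431)
(1872 - 1578)*(-251 + 1337) + g = (1872 - 1578)*(-251 + 1337) + 323/144 = 294*1086 + 323/144 = 319284 + 323/144 = 45977219/144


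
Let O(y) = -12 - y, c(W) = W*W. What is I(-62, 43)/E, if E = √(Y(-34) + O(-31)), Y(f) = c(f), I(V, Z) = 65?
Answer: 13*√47/47 ≈ 1.8962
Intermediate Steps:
c(W) = W²
Y(f) = f²
E = 5*√47 (E = √((-34)² + (-12 - 1*(-31))) = √(1156 + (-12 + 31)) = √(1156 + 19) = √1175 = 5*√47 ≈ 34.278)
I(-62, 43)/E = 65/((5*√47)) = 65*(√47/235) = 13*√47/47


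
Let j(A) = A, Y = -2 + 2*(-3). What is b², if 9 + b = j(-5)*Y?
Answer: 961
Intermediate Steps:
Y = -8 (Y = -2 - 6 = -8)
b = 31 (b = -9 - 5*(-8) = -9 + 40 = 31)
b² = 31² = 961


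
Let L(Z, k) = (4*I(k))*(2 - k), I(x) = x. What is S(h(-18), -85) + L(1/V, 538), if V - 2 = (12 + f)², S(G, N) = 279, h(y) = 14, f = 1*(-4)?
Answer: -1153193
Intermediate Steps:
f = -4
V = 66 (V = 2 + (12 - 4)² = 2 + 8² = 2 + 64 = 66)
L(Z, k) = 4*k*(2 - k) (L(Z, k) = (4*k)*(2 - k) = 4*k*(2 - k))
S(h(-18), -85) + L(1/V, 538) = 279 + 4*538*(2 - 1*538) = 279 + 4*538*(2 - 538) = 279 + 4*538*(-536) = 279 - 1153472 = -1153193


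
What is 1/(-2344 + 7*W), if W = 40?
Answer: -1/2064 ≈ -0.00048450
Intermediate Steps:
1/(-2344 + 7*W) = 1/(-2344 + 7*40) = 1/(-2344 + 280) = 1/(-2064) = -1/2064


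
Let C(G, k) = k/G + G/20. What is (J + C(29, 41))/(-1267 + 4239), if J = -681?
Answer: -393319/1723760 ≈ -0.22817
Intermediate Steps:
C(G, k) = G/20 + k/G (C(G, k) = k/G + G*(1/20) = k/G + G/20 = G/20 + k/G)
(J + C(29, 41))/(-1267 + 4239) = (-681 + ((1/20)*29 + 41/29))/(-1267 + 4239) = (-681 + (29/20 + 41*(1/29)))/2972 = (-681 + (29/20 + 41/29))*(1/2972) = (-681 + 1661/580)*(1/2972) = -393319/580*1/2972 = -393319/1723760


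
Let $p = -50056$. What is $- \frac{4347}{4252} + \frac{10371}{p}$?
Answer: $- \frac{65422731}{53209528} \approx -1.2295$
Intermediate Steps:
$- \frac{4347}{4252} + \frac{10371}{p} = - \frac{4347}{4252} + \frac{10371}{-50056} = \left(-4347\right) \frac{1}{4252} + 10371 \left(- \frac{1}{50056}\right) = - \frac{4347}{4252} - \frac{10371}{50056} = - \frac{65422731}{53209528}$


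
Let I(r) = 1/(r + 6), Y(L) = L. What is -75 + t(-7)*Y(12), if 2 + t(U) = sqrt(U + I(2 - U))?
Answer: -99 + 8*I*sqrt(390)/5 ≈ -99.0 + 31.597*I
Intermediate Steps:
I(r) = 1/(6 + r)
t(U) = -2 + sqrt(U + 1/(8 - U)) (t(U) = -2 + sqrt(U + 1/(6 + (2 - U))) = -2 + sqrt(U + 1/(8 - U)))
-75 + t(-7)*Y(12) = -75 + (-2 + sqrt((-1 - 7*(-8 - 7))/(-8 - 7)))*12 = -75 + (-2 + sqrt((-1 - 7*(-15))/(-15)))*12 = -75 + (-2 + sqrt(-(-1 + 105)/15))*12 = -75 + (-2 + sqrt(-1/15*104))*12 = -75 + (-2 + sqrt(-104/15))*12 = -75 + (-2 + 2*I*sqrt(390)/15)*12 = -75 + (-24 + 8*I*sqrt(390)/5) = -99 + 8*I*sqrt(390)/5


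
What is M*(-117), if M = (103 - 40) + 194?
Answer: -30069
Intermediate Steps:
M = 257 (M = 63 + 194 = 257)
M*(-117) = 257*(-117) = -30069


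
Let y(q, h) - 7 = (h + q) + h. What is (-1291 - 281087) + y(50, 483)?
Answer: -281355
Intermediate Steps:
y(q, h) = 7 + q + 2*h (y(q, h) = 7 + ((h + q) + h) = 7 + (q + 2*h) = 7 + q + 2*h)
(-1291 - 281087) + y(50, 483) = (-1291 - 281087) + (7 + 50 + 2*483) = -282378 + (7 + 50 + 966) = -282378 + 1023 = -281355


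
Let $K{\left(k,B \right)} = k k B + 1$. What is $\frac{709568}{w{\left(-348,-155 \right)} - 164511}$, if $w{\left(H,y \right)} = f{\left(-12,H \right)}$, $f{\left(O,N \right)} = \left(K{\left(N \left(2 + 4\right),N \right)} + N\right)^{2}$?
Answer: $\frac{354784}{1150934658192920285} \approx 3.0826 \cdot 10^{-13}$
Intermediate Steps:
$K{\left(k,B \right)} = 1 + B k^{2}$ ($K{\left(k,B \right)} = k^{2} B + 1 = B k^{2} + 1 = 1 + B k^{2}$)
$f{\left(O,N \right)} = \left(1 + N + 36 N^{3}\right)^{2}$ ($f{\left(O,N \right)} = \left(\left(1 + N \left(N \left(2 + 4\right)\right)^{2}\right) + N\right)^{2} = \left(\left(1 + N \left(N 6\right)^{2}\right) + N\right)^{2} = \left(\left(1 + N \left(6 N\right)^{2}\right) + N\right)^{2} = \left(\left(1 + N 36 N^{2}\right) + N\right)^{2} = \left(\left(1 + 36 N^{3}\right) + N\right)^{2} = \left(1 + N + 36 N^{3}\right)^{2}$)
$w{\left(H,y \right)} = \left(1 + H + 36 H^{3}\right)^{2}$
$\frac{709568}{w{\left(-348,-155 \right)} - 164511} = \frac{709568}{\left(1 - 348 + 36 \left(-348\right)^{3}\right)^{2} - 164511} = \frac{709568}{\left(1 - 348 + 36 \left(-42144192\right)\right)^{2} - 164511} = \frac{709568}{\left(1 - 348 - 1517190912\right)^{2} - 164511} = \frac{709568}{\left(-1517191259\right)^{2} - 164511} = \frac{709568}{2301869316386005081 - 164511} = \frac{709568}{2301869316385840570} = 709568 \cdot \frac{1}{2301869316385840570} = \frac{354784}{1150934658192920285}$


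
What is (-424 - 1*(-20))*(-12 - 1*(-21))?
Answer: -3636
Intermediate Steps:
(-424 - 1*(-20))*(-12 - 1*(-21)) = (-424 + 20)*(-12 + 21) = -404*9 = -3636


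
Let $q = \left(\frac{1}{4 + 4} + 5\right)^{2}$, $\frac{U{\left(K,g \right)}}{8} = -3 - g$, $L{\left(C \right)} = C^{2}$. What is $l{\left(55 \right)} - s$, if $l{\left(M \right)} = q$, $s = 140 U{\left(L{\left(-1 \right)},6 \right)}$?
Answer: $\frac{646801}{64} \approx 10106.0$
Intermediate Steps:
$U{\left(K,g \right)} = -24 - 8 g$ ($U{\left(K,g \right)} = 8 \left(-3 - g\right) = -24 - 8 g$)
$s = -10080$ ($s = 140 \left(-24 - 48\right) = 140 \left(-72\right) = -10080$)
$q = \frac{1681}{64}$ ($q = \left(\frac{1}{8} + 5\right)^{2} = \left(\frac{41}{8}\right)^{2} = \frac{1681}{64} \approx 26.266$)
$l{\left(M \right)} = \frac{1681}{64}$
$l{\left(55 \right)} - s = \frac{1681}{64} - -10080 = \frac{1681}{64} + 10080 = \frac{646801}{64}$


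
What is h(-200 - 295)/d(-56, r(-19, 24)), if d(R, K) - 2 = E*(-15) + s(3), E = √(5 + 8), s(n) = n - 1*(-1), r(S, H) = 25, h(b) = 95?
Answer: -190/963 - 475*√13/963 ≈ -1.9757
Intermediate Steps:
s(n) = 1 + n (s(n) = n + 1 = 1 + n)
E = √13 ≈ 3.6056
d(R, K) = 6 - 15*√13 (d(R, K) = 2 + (√13*(-15) + (1 + 3)) = 2 + (-15*√13 + 4) = 2 + (4 - 15*√13) = 6 - 15*√13)
h(-200 - 295)/d(-56, r(-19, 24)) = 95/(6 - 15*√13)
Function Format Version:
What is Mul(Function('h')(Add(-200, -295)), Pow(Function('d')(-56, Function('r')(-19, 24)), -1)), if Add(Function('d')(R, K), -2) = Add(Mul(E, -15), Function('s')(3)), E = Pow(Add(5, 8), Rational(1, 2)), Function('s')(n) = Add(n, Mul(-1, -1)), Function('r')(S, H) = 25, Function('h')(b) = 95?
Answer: Add(Rational(-190, 963), Mul(Rational(-475, 963), Pow(13, Rational(1, 2)))) ≈ -1.9757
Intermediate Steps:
Function('s')(n) = Add(1, n) (Function('s')(n) = Add(n, 1) = Add(1, n))
E = Pow(13, Rational(1, 2)) ≈ 3.6056
Function('d')(R, K) = Add(6, Mul(-15, Pow(13, Rational(1, 2)))) (Function('d')(R, K) = Add(2, Add(Mul(Pow(13, Rational(1, 2)), -15), Add(1, 3))) = Add(2, Add(Mul(-15, Pow(13, Rational(1, 2))), 4)) = Add(2, Add(4, Mul(-15, Pow(13, Rational(1, 2))))) = Add(6, Mul(-15, Pow(13, Rational(1, 2)))))
Mul(Function('h')(Add(-200, -295)), Pow(Function('d')(-56, Function('r')(-19, 24)), -1)) = Mul(95, Pow(Add(6, Mul(-15, Pow(13, Rational(1, 2)))), -1))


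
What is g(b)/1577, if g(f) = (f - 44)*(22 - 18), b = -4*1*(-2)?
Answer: -144/1577 ≈ -0.091313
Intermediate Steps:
b = 8 (b = -4*(-2) = 8)
g(f) = -176 + 4*f (g(f) = (-44 + f)*4 = -176 + 4*f)
g(b)/1577 = (-176 + 4*8)/1577 = (-176 + 32)*(1/1577) = -144*1/1577 = -144/1577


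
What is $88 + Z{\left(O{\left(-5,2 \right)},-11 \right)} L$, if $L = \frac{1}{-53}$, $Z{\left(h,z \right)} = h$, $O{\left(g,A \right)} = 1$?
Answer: $\frac{4663}{53} \approx 87.981$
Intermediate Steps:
$L = - \frac{1}{53} \approx -0.018868$
$88 + Z{\left(O{\left(-5,2 \right)},-11 \right)} L = 88 + 1 \left(- \frac{1}{53}\right) = 88 - \frac{1}{53} = \frac{4663}{53}$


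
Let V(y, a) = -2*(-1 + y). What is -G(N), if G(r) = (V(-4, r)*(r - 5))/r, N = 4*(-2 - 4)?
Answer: -145/12 ≈ -12.083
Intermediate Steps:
V(y, a) = 2 - 2*y
N = -24 (N = 4*(-6) = -24)
G(r) = (-50 + 10*r)/r (G(r) = ((2 - 2*(-4))*(r - 5))/r = ((2 + 8)*(-5 + r))/r = (10*(-5 + r))/r = (-50 + 10*r)/r)
-G(N) = -(10 - 50/(-24)) = -(10 - 50*(-1/24)) = -(10 + 25/12) = -1*145/12 = -145/12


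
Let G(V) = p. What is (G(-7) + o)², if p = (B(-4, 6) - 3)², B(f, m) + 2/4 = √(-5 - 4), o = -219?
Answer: 737713/16 + 18123*I/2 ≈ 46107.0 + 9061.5*I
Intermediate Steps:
B(f, m) = -½ + 3*I (B(f, m) = -½ + √(-5 - 4) = -½ + √(-9) = -½ + 3*I)
p = (-7/2 + 3*I)² (p = ((-½ + 3*I) - 3)² = (-7/2 + 3*I)² ≈ 3.25 - 21.0*I)
G(V) = 13/4 - 21*I
(G(-7) + o)² = ((13/4 - 21*I) - 219)² = (-863/4 - 21*I)²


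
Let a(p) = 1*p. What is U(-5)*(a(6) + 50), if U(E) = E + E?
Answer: -560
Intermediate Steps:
a(p) = p
U(E) = 2*E
U(-5)*(a(6) + 50) = (2*(-5))*(6 + 50) = -10*56 = -560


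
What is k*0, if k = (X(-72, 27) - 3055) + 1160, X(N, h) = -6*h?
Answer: 0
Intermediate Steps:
k = -2057 (k = (-6*27 - 3055) + 1160 = (-162 - 3055) + 1160 = -3217 + 1160 = -2057)
k*0 = -2057*0 = 0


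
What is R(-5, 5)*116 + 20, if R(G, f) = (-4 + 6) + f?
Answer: 832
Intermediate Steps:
R(G, f) = 2 + f
R(-5, 5)*116 + 20 = (2 + 5)*116 + 20 = 7*116 + 20 = 812 + 20 = 832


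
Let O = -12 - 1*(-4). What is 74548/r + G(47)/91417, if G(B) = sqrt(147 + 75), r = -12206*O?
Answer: 18637/24412 + sqrt(222)/91417 ≈ 0.76360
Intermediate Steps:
O = -8 (O = -12 + 4 = -8)
r = 97648 (r = -12206*(-8) = 97648)
G(B) = sqrt(222)
74548/r + G(47)/91417 = 74548/97648 + sqrt(222)/91417 = 74548*(1/97648) + sqrt(222)*(1/91417) = 18637/24412 + sqrt(222)/91417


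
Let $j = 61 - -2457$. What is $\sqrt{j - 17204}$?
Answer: $i \sqrt{14686} \approx 121.19 i$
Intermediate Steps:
$j = 2518$ ($j = 61 + 2457 = 2518$)
$\sqrt{j - 17204} = \sqrt{2518 - 17204} = \sqrt{-14686} = i \sqrt{14686}$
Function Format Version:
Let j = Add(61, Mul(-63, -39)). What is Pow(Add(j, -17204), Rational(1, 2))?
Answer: Mul(I, Pow(14686, Rational(1, 2))) ≈ Mul(121.19, I)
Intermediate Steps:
j = 2518 (j = Add(61, 2457) = 2518)
Pow(Add(j, -17204), Rational(1, 2)) = Pow(Add(2518, -17204), Rational(1, 2)) = Pow(-14686, Rational(1, 2)) = Mul(I, Pow(14686, Rational(1, 2)))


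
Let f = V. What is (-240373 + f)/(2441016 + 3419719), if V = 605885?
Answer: 365512/5860735 ≈ 0.062366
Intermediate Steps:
f = 605885
(-240373 + f)/(2441016 + 3419719) = (-240373 + 605885)/(2441016 + 3419719) = 365512/5860735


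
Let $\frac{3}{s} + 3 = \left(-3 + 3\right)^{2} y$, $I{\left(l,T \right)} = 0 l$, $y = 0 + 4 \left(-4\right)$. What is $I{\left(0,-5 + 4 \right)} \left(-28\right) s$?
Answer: $0$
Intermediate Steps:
$y = -16$ ($y = 0 - 16 = -16$)
$I{\left(l,T \right)} = 0$
$s = -1$ ($s = \frac{3}{-3 + \left(-3 + 3\right)^{2} \left(-16\right)} = \frac{3}{-3 + 0^{2} \left(-16\right)} = \frac{3}{-3 + 0 \left(-16\right)} = \frac{3}{-3 + 0} = \frac{3}{-3} = 3 \left(- \frac{1}{3}\right) = -1$)
$I{\left(0,-5 + 4 \right)} \left(-28\right) s = 0 \left(-28\right) \left(-1\right) = 0 \left(-1\right) = 0$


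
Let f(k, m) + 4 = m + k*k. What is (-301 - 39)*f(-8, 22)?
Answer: -27880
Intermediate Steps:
f(k, m) = -4 + m + k**2 (f(k, m) = -4 + (m + k*k) = -4 + (m + k**2) = -4 + m + k**2)
(-301 - 39)*f(-8, 22) = (-301 - 39)*(-4 + 22 + (-8)**2) = -340*(-4 + 22 + 64) = -340*82 = -27880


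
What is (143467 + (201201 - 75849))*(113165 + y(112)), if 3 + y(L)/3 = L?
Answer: 30508805948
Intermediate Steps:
y(L) = -9 + 3*L
(143467 + (201201 - 75849))*(113165 + y(112)) = (143467 + (201201 - 75849))*(113165 + (-9 + 3*112)) = (143467 + 125352)*(113165 + (-9 + 336)) = 268819*(113165 + 327) = 268819*113492 = 30508805948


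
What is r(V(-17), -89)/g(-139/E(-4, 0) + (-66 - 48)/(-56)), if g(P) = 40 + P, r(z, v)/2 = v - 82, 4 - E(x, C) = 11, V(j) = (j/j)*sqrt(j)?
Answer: -9576/1733 ≈ -5.5257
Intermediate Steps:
V(j) = sqrt(j) (V(j) = 1*sqrt(j) = sqrt(j))
E(x, C) = -7 (E(x, C) = 4 - 1*11 = 4 - 11 = -7)
r(z, v) = -164 + 2*v (r(z, v) = 2*(v - 82) = 2*(-82 + v) = -164 + 2*v)
r(V(-17), -89)/g(-139/E(-4, 0) + (-66 - 48)/(-56)) = (-164 + 2*(-89))/(40 + (-139/(-7) + (-66 - 48)/(-56))) = (-164 - 178)/(40 + (-139*(-1/7) - 114*(-1/56))) = -342/(40 + (139/7 + 57/28)) = -342/(40 + 613/28) = -342/1733/28 = -342*28/1733 = -9576/1733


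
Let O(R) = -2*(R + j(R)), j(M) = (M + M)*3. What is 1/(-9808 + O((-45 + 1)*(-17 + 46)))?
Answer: 1/8056 ≈ 0.00012413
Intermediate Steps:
j(M) = 6*M (j(M) = (2*M)*3 = 6*M)
O(R) = -14*R (O(R) = -2*(R + 6*R) = -14*R)
1/(-9808 + O((-45 + 1)*(-17 + 46))) = 1/(-9808 - 14*(-45 + 1)*(-17 + 46)) = 1/(-9808 - (-616)*29) = 1/(-9808 - 14*(-1276)) = 1/(-9808 + 17864) = 1/8056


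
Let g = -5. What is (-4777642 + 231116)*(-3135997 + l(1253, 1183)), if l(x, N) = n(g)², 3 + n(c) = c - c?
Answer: 14257850977688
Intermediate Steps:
n(c) = -3 (n(c) = -3 + (c - c) = -3 + 0 = -3)
l(x, N) = 9 (l(x, N) = (-3)² = 9)
(-4777642 + 231116)*(-3135997 + l(1253, 1183)) = (-4777642 + 231116)*(-3135997 + 9) = -4546526*(-3135988) = 14257850977688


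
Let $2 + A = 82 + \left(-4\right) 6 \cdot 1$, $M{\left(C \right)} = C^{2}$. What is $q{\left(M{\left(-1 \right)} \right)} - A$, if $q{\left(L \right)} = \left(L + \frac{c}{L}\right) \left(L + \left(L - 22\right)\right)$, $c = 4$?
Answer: $-156$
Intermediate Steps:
$A = 56$ ($A = -2 + \left(82 + \left(-4\right) 6 \cdot 1\right) = -2 + \left(82 - 24\right) = -2 + 58 = 56$)
$q{\left(L \right)} = \left(-22 + 2 L\right) \left(L + \frac{4}{L}\right)$ ($q{\left(L \right)} = \left(L + \frac{4}{L}\right) \left(L + \left(L - 22\right)\right) = \left(L + \frac{4}{L}\right) \left(L + \left(-22 + L\right)\right) = \left(L + \frac{4}{L}\right) \left(-22 + 2 L\right) = \left(-22 + 2 L\right) \left(L + \frac{4}{L}\right)$)
$q{\left(M{\left(-1 \right)} \right)} - A = \left(8 - \frac{88}{\left(-1\right)^{2}} - 22 \left(-1\right)^{2} + 2 \left(\left(-1\right)^{2}\right)^{2}\right) - 56 = \left(8 - \frac{88}{1} - 22 + 2 \cdot 1^{2}\right) - 56 = \left(8 - 88 - 22 + 2 \cdot 1\right) - 56 = \left(8 - 88 - 22 + 2\right) - 56 = -100 - 56 = -156$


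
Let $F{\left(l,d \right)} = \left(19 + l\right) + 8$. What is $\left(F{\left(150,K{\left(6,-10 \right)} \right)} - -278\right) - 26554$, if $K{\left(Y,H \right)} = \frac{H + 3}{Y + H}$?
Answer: $-26099$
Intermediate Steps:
$K{\left(Y,H \right)} = \frac{3 + H}{H + Y}$
$F{\left(l,d \right)} = 27 + l$
$\left(F{\left(150,K{\left(6,-10 \right)} \right)} - -278\right) - 26554 = \left(\left(27 + 150\right) - -278\right) - 26554 = \left(177 + 278\right) - 26554 = 455 - 26554 = -26099$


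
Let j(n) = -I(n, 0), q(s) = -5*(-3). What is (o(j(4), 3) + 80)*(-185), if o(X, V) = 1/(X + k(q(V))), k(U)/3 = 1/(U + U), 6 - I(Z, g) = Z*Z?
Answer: -1496650/101 ≈ -14818.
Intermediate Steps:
I(Z, g) = 6 - Z² (I(Z, g) = 6 - Z*Z = 6 - Z²)
q(s) = 15
j(n) = -6 + n² (j(n) = -(6 - n²) = -6 + n²)
k(U) = 3/(2*U) (k(U) = 3/(U + U) = 3/((2*U)) = 3*(1/(2*U)) = 3/(2*U))
o(X, V) = 1/(⅒ + X) (o(X, V) = 1/(X + (3/2)/15) = 1/(X + (3/2)*(1/15)) = 1/(X + ⅒) = 1/(⅒ + X))
(o(j(4), 3) + 80)*(-185) = (10/(1 + 10*(-6 + 4²)) + 80)*(-185) = (10/(1 + 10*(-6 + 16)) + 80)*(-185) = (10/(1 + 10*10) + 80)*(-185) = (10/(1 + 100) + 80)*(-185) = (10/101 + 80)*(-185) = (8090/101)*(-185) = -1496650/101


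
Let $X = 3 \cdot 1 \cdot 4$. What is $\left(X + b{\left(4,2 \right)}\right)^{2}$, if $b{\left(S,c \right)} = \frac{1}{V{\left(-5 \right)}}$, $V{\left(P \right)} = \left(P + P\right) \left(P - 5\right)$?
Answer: $\frac{1442401}{10000} \approx 144.24$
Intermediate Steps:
$V{\left(P \right)} = 2 P \left(-5 + P\right)$
$b{\left(S,c \right)} = \frac{1}{100}$ ($b{\left(S,c \right)} = \frac{1}{2 \left(-5\right) \left(-5 - 5\right)} = \frac{1}{2 \left(-5\right) \left(-10\right)} = \frac{1}{100}$)
$X = 12$ ($X = 3 \cdot 4 = 12$)
$\left(X + b{\left(4,2 \right)}\right)^{2} = \left(12 + \frac{1}{100}\right)^{2} = \left(\frac{1201}{100}\right)^{2} = \frac{1442401}{10000}$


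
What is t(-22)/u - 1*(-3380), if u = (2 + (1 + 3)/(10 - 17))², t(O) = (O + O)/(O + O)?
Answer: 338049/100 ≈ 3380.5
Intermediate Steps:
t(O) = 1 (t(O) = (2*O)/((2*O)) = (2*O)*(1/(2*O)) = 1)
u = 100/49 (u = (2 + 4/(-7))² = (2 + 4*(-⅐))² = (2 - 4/7)² = (10/7)² = 100/49 ≈ 2.0408)
t(-22)/u - 1*(-3380) = 1/(100/49) - 1*(-3380) = 1*(49/100) + 3380 = 49/100 + 3380 = 338049/100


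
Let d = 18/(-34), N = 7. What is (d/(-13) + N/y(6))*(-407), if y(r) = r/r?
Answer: -633292/221 ≈ -2865.6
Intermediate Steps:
d = -9/17 (d = 18*(-1/34) = -9/17 ≈ -0.52941)
y(r) = 1
(d/(-13) + N/y(6))*(-407) = (-9/17/(-13) + 7/1)*(-407) = (-9/17*(-1/13) + 7*1)*(-407) = (9/221 + 7)*(-407) = (1556/221)*(-407) = -633292/221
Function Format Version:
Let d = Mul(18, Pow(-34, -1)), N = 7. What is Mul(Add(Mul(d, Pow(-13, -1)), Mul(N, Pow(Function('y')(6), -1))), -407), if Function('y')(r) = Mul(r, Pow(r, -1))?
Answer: Rational(-633292, 221) ≈ -2865.6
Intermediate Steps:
d = Rational(-9, 17) (d = Mul(18, Rational(-1, 34)) = Rational(-9, 17) ≈ -0.52941)
Function('y')(r) = 1
Mul(Add(Mul(d, Pow(-13, -1)), Mul(N, Pow(Function('y')(6), -1))), -407) = Mul(Add(Mul(Rational(-9, 17), Pow(-13, -1)), Mul(7, Pow(1, -1))), -407) = Mul(Add(Mul(Rational(-9, 17), Rational(-1, 13)), Mul(7, 1)), -407) = Mul(Add(Rational(9, 221), 7), -407) = Mul(Rational(1556, 221), -407) = Rational(-633292, 221)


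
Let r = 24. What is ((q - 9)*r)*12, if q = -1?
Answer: -2880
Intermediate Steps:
((q - 9)*r)*12 = ((-1 - 9)*24)*12 = -10*24*12 = -240*12 = -2880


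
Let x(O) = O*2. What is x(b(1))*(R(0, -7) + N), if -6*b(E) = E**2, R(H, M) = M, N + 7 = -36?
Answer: 50/3 ≈ 16.667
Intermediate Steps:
N = -43 (N = -7 - 36 = -43)
b(E) = -E**2/6
x(O) = 2*O
x(b(1))*(R(0, -7) + N) = (2*(-1/6*1**2))*(-7 - 43) = (2*(-1/6*1))*(-50) = (2*(-1/6))*(-50) = -1/3*(-50) = 50/3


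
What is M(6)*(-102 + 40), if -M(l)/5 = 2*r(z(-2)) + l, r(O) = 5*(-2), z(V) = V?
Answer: -4340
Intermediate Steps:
r(O) = -10
M(l) = 100 - 5*l (M(l) = -5*(2*(-10) + l) = -5*(-20 + l) = 100 - 5*l)
M(6)*(-102 + 40) = (100 - 5*6)*(-102 + 40) = (100 - 30)*(-62) = 70*(-62) = -4340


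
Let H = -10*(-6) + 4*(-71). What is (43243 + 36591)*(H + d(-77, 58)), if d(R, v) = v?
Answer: -13252444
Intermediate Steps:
H = -224 (H = 60 - 284 = -224)
(43243 + 36591)*(H + d(-77, 58)) = (43243 + 36591)*(-224 + 58) = 79834*(-166) = -13252444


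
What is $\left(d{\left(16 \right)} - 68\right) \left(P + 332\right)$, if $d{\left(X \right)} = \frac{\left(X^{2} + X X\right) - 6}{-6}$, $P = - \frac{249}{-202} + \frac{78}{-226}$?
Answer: $- \frac{3472510387}{68478} \approx -50710.0$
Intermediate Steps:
$P = \frac{20259}{22826}$ ($P = \left(-249\right) \left(- \frac{1}{202}\right) + 78 \left(- \frac{1}{226}\right) = \frac{249}{202} - \frac{39}{113} = \frac{20259}{22826} \approx 0.88754$)
$d{\left(X \right)} = 1 - \frac{X^{2}}{3}$ ($d{\left(X \right)} = \left(\left(X^{2} + X^{2}\right) - 6\right) \left(- \frac{1}{6}\right) = \left(2 X^{2} - 6\right) \left(- \frac{1}{6}\right) = \left(-6 + 2 X^{2}\right) \left(- \frac{1}{6}\right) = 1 - \frac{X^{2}}{3}$)
$\left(d{\left(16 \right)} - 68\right) \left(P + 332\right) = \left(\left(1 - \frac{16^{2}}{3}\right) - 68\right) \left(\frac{20259}{22826} + 332\right) = \left(\left(1 - \frac{256}{3}\right) - 68\right) \frac{7598491}{22826} = \left(- \frac{253}{3} - 68\right) \frac{7598491}{22826} = \left(- \frac{457}{3}\right) \frac{7598491}{22826} = - \frac{3472510387}{68478}$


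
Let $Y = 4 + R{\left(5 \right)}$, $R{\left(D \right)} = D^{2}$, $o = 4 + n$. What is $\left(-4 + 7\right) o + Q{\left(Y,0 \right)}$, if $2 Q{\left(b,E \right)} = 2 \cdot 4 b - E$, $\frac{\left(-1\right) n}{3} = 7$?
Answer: $65$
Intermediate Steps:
$n = -21$ ($n = \left(-3\right) 7 = -21$)
$o = -17$ ($o = 4 - 21 = -17$)
$Y = 29$ ($Y = 4 + 5^{2} = 4 + 25 = 29$)
$Q{\left(b,E \right)} = 4 b - \frac{E}{2}$ ($Q{\left(b,E \right)} = \frac{2 \cdot 4 b - E}{2} = \frac{8 b - E}{2} = \frac{- E + 8 b}{2} = 4 b - \frac{E}{2}$)
$\left(-4 + 7\right) o + Q{\left(Y,0 \right)} = \left(-4 + 7\right) \left(-17\right) + \left(4 \cdot 29 - 0\right) = 3 \left(-17\right) + \left(116 + 0\right) = -51 + 116 = 65$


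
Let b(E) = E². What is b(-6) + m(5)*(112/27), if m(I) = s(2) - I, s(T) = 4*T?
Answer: 436/9 ≈ 48.444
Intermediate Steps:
m(I) = 8 - I (m(I) = 4*2 - I = 8 - I)
b(-6) + m(5)*(112/27) = (-6)² + (8 - 1*5)*(112/27) = 36 + (8 - 5)*(112*(1/27)) = 36 + 3*(112/27) = 36 + 112/9 = 436/9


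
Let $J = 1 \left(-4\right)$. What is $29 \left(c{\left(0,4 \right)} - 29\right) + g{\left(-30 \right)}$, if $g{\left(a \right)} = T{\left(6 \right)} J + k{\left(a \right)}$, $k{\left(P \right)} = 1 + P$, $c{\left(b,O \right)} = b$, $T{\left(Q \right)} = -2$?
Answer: $-862$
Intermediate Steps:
$J = -4$
$g{\left(a \right)} = 9 + a$ ($g{\left(a \right)} = \left(-2\right) \left(-4\right) + \left(1 + a\right) = 8 + \left(1 + a\right) = 9 + a$)
$29 \left(c{\left(0,4 \right)} - 29\right) + g{\left(-30 \right)} = 29 \left(0 - 29\right) + \left(9 - 30\right) = 29 \left(-29\right) - 21 = -841 - 21 = -862$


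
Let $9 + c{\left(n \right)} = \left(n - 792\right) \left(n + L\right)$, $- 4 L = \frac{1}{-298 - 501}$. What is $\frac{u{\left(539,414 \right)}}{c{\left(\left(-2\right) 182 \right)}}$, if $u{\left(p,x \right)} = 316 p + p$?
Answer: $\frac{8030561}{19776408} \approx 0.40607$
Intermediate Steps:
$L = \frac{1}{3196}$ ($L = - \frac{1}{4 \left(-298 - 501\right)} = - \frac{1}{4 \left(-799\right)} = \left(- \frac{1}{4}\right) \left(- \frac{1}{799}\right) = \frac{1}{3196} \approx 0.00031289$)
$u{\left(p,x \right)} = 317 p$
$c{\left(n \right)} = -9 + \left(-792 + n\right) \left(\frac{1}{3196} + n\right)$ ($c{\left(n \right)} = -9 + \left(n - 792\right) \left(n + \frac{1}{3196}\right) = -9 + \left(-792 + n\right) \left(\frac{1}{3196} + n\right)$)
$\frac{u{\left(539,414 \right)}}{c{\left(\left(-2\right) 182 \right)}} = \frac{317 \cdot 539}{- \frac{7389}{799} + \left(\left(-2\right) 182\right)^{2} - \frac{2531231 \left(\left(-2\right) 182\right)}{3196}} = \frac{170863}{- \frac{7389}{799} + \left(-364\right)^{2} - - \frac{230342021}{799}} = \frac{170863}{- \frac{7389}{799} + 132496 + \frac{230342021}{799}} = \frac{170863}{\frac{19776408}{47}} = 170863 \cdot \frac{47}{19776408} = \frac{8030561}{19776408}$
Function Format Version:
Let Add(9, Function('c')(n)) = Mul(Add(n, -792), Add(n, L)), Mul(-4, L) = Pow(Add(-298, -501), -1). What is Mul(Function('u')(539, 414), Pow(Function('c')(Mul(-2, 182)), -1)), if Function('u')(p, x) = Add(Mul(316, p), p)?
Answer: Rational(8030561, 19776408) ≈ 0.40607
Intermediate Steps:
L = Rational(1, 3196) (L = Mul(Rational(-1, 4), Pow(Add(-298, -501), -1)) = Mul(Rational(-1, 4), Pow(-799, -1)) = Mul(Rational(-1, 4), Rational(-1, 799)) = Rational(1, 3196) ≈ 0.00031289)
Function('u')(p, x) = Mul(317, p)
Function('c')(n) = Add(-9, Mul(Add(-792, n), Add(Rational(1, 3196), n))) (Function('c')(n) = Add(-9, Mul(Add(n, -792), Add(n, Rational(1, 3196)))) = Add(-9, Mul(Add(-792, n), Add(Rational(1, 3196), n))))
Mul(Function('u')(539, 414), Pow(Function('c')(Mul(-2, 182)), -1)) = Mul(Mul(317, 539), Pow(Add(Rational(-7389, 799), Pow(Mul(-2, 182), 2), Mul(Rational(-2531231, 3196), Mul(-2, 182))), -1)) = Mul(170863, Pow(Add(Rational(-7389, 799), Pow(-364, 2), Mul(Rational(-2531231, 3196), -364)), -1)) = Mul(170863, Pow(Add(Rational(-7389, 799), 132496, Rational(230342021, 799)), -1)) = Mul(170863, Pow(Rational(19776408, 47), -1)) = Mul(170863, Rational(47, 19776408)) = Rational(8030561, 19776408)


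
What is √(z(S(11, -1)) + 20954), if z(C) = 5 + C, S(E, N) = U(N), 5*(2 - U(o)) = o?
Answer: √524030/5 ≈ 144.78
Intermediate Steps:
U(o) = 2 - o/5
S(E, N) = 2 - N/5
√(z(S(11, -1)) + 20954) = √((5 + (2 - ⅕*(-1))) + 20954) = √((5 + (2 + ⅕)) + 20954) = √((5 + 11/5) + 20954) = √(36/5 + 20954) = √(104806/5) = √524030/5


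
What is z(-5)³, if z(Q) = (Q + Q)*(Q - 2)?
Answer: 343000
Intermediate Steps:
z(Q) = 2*Q*(-2 + Q) (z(Q) = (2*Q)*(-2 + Q) = 2*Q*(-2 + Q))
z(-5)³ = (2*(-5)*(-2 - 5))³ = (2*(-5)*(-7))³ = 70³ = 343000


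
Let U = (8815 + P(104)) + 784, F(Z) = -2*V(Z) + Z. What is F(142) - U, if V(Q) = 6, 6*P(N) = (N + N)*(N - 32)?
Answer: -11965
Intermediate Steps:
P(N) = N*(-32 + N)/3 (P(N) = ((N + N)*(N - 32))/6 = ((2*N)*(-32 + N))/6 = (2*N*(-32 + N))/6 = N*(-32 + N)/3)
F(Z) = -12 + Z (F(Z) = -2*6 + Z = -12 + Z)
U = 12095 (U = (8815 + (⅓)*104*(-32 + 104)) + 784 = (8815 + (⅓)*104*72) + 784 = (8815 + 2496) + 784 = 11311 + 784 = 12095)
F(142) - U = (-12 + 142) - 1*12095 = 130 - 12095 = -11965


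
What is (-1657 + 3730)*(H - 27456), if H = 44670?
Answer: 35684622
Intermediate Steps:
(-1657 + 3730)*(H - 27456) = (-1657 + 3730)*(44670 - 27456) = 2073*17214 = 35684622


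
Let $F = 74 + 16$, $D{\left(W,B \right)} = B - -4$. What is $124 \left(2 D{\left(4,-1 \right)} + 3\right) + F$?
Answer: $1206$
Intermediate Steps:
$D{\left(W,B \right)} = 4 + B$ ($D{\left(W,B \right)} = B + 4 = 4 + B$)
$F = 90$
$124 \left(2 D{\left(4,-1 \right)} + 3\right) + F = 124 \left(2 \left(4 - 1\right) + 3\right) + 90 = 124 \left(2 \cdot 3 + 3\right) + 90 = 124 \left(6 + 3\right) + 90 = 124 \cdot 9 + 90 = 1116 + 90 = 1206$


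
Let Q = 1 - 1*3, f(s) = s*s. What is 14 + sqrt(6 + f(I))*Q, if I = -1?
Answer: 14 - 2*sqrt(7) ≈ 8.7085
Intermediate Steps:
f(s) = s**2
Q = -2 (Q = 1 - 3 = -2)
14 + sqrt(6 + f(I))*Q = 14 + sqrt(6 + (-1)**2)*(-2) = 14 + sqrt(6 + 1)*(-2) = 14 + sqrt(7)*(-2) = 14 - 2*sqrt(7)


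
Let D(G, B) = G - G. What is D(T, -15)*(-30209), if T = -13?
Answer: 0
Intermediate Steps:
D(G, B) = 0
D(T, -15)*(-30209) = 0*(-30209) = 0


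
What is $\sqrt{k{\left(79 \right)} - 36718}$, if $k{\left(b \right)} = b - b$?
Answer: $i \sqrt{36718} \approx 191.62 i$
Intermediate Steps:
$k{\left(b \right)} = 0$
$\sqrt{k{\left(79 \right)} - 36718} = \sqrt{0 - 36718} = \sqrt{-36718} = i \sqrt{36718}$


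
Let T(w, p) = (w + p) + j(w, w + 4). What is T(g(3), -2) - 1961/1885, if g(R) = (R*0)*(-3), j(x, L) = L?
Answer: 1809/1885 ≈ 0.95968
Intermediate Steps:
g(R) = 0 (g(R) = 0*(-3) = 0)
T(w, p) = 4 + p + 2*w (T(w, p) = (w + p) + (w + 4) = (p + w) + (4 + w) = 4 + p + 2*w)
T(g(3), -2) - 1961/1885 = (4 - 2 + 2*0) - 1961/1885 = (4 - 2 + 0) - 1961*1/1885 = 2 - 1961/1885 = 1809/1885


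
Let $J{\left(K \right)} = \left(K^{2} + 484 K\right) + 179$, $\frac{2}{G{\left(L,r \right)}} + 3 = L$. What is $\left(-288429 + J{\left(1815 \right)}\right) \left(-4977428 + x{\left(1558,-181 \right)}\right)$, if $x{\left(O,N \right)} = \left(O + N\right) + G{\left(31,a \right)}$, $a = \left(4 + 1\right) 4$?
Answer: $- \frac{270608049442155}{14} \approx -1.9329 \cdot 10^{13}$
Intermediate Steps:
$a = 20$ ($a = 5 \cdot 4 = 20$)
$G{\left(L,r \right)} = \frac{2}{-3 + L}$
$J{\left(K \right)} = 179 + K^{2} + 484 K$
$x{\left(O,N \right)} = \frac{1}{14} + N + O$ ($x{\left(O,N \right)} = \left(O + N\right) + \frac{2}{-3 + 31} = \left(N + O\right) + \frac{2}{28} = \left(N + O\right) + 2 \cdot \frac{1}{28} = \left(N + O\right) + \frac{1}{14} = \frac{1}{14} + N + O$)
$\left(-288429 + J{\left(1815 \right)}\right) \left(-4977428 + x{\left(1558,-181 \right)}\right) = \left(-288429 + \left(179 + 1815^{2} + 484 \cdot 1815\right)\right) \left(-4977428 + \left(\frac{1}{14} - 181 + 1558\right)\right) = \left(-288429 + \left(179 + 3294225 + 878460\right)\right) \left(-4977428 + \frac{19279}{14}\right) = \left(-288429 + 4172864\right) \left(- \frac{69664713}{14}\right) = 3884435 \left(- \frac{69664713}{14}\right) = - \frac{270608049442155}{14}$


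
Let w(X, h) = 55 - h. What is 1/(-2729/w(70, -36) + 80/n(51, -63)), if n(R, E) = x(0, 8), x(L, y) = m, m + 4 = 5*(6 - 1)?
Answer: -39/1021 ≈ -0.038198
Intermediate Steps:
m = 21 (m = -4 + 5*(6 - 1) = -4 + 5*5 = -4 + 25 = 21)
x(L, y) = 21
n(R, E) = 21
1/(-2729/w(70, -36) + 80/n(51, -63)) = 1/(-2729/(55 - 1*(-36)) + 80/21) = 1/(-2729/(55 + 36) + 80*(1/21)) = 1/(-2729/91 + 80/21) = 1/(-1021/39) = -39/1021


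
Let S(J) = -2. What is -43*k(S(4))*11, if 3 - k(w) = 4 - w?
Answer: 1419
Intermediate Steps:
k(w) = -1 + w (k(w) = 3 - (4 - w) = 3 + (-4 + w) = -1 + w)
-43*k(S(4))*11 = -43*(-1 - 2)*11 = -43*(-3)*11 = 129*11 = 1419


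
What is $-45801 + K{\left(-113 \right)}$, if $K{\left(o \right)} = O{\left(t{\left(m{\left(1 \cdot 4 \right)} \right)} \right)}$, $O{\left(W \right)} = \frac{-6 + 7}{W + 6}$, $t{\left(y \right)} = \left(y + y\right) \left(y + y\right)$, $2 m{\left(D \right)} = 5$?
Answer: $- \frac{1419830}{31} \approx -45801.0$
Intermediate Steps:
$m{\left(D \right)} = \frac{5}{2}$ ($m{\left(D \right)} = \frac{1}{2} \cdot 5 = \frac{5}{2}$)
$t{\left(y \right)} = 4 y^{2}$ ($t{\left(y \right)} = 2 y 2 y = 4 y^{2}$)
$O{\left(W \right)} = \frac{1}{6 + W}$ ($O{\left(W \right)} = 1 \frac{1}{6 + W} = \frac{1}{6 + W}$)
$K{\left(o \right)} = \frac{1}{31}$ ($K{\left(o \right)} = \frac{1}{6 + 4 \left(\frac{5}{2}\right)^{2}} = \frac{1}{6 + 4 \cdot \frac{25}{4}} = \frac{1}{6 + 25} = \frac{1}{31}$)
$-45801 + K{\left(-113 \right)} = -45801 + \frac{1}{31} = - \frac{1419830}{31}$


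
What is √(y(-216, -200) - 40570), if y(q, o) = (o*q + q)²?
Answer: √1847583686 ≈ 42984.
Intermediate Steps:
y(q, o) = (q + o*q)²
√(y(-216, -200) - 40570) = √((-216)²*(1 - 200)² - 40570) = √(46656*(-199)² - 40570) = √(46656*39601 - 40570) = √(1847624256 - 40570) = √1847583686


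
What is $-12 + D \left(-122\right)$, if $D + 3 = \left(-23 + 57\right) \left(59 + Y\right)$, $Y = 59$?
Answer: $-489110$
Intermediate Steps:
$D = 4009$ ($D = -3 + \left(-23 + 57\right) \left(59 + 59\right) = -3 + 34 \cdot 118 = -3 + 4012 = 4009$)
$-12 + D \left(-122\right) = -12 + 4009 \left(-122\right) = -12 - 489098 = -489110$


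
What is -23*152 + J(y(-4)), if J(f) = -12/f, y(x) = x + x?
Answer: -6989/2 ≈ -3494.5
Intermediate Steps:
y(x) = 2*x
-23*152 + J(y(-4)) = -23*152 - 12/(2*(-4)) = -3496 - 12/(-8) = -3496 - 12*(-⅛) = -3496 + 3/2 = -6989/2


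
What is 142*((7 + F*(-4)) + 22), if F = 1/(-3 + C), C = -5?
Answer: 4189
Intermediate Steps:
F = -⅛ (F = 1/(-3 - 5) = 1/(-8) = -⅛ ≈ -0.12500)
142*((7 + F*(-4)) + 22) = 142*((7 - ⅛*(-4)) + 22) = 142*((7 + ½) + 22) = 142*(15/2 + 22) = 142*(59/2) = 4189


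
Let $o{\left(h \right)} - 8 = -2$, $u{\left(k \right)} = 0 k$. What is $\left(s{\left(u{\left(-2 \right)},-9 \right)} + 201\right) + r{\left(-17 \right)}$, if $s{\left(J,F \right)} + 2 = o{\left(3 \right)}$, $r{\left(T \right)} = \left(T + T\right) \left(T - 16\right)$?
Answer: $1327$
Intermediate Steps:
$u{\left(k \right)} = 0$
$r{\left(T \right)} = 2 T \left(-16 + T\right)$
$o{\left(h \right)} = 6$ ($o{\left(h \right)} = 8 - 2 = 6$)
$s{\left(J,F \right)} = 4$ ($s{\left(J,F \right)} = -2 + 6 = 4$)
$\left(s{\left(u{\left(-2 \right)},-9 \right)} + 201\right) + r{\left(-17 \right)} = \left(4 + 201\right) + 2 \left(-17\right) \left(-16 - 17\right) = 205 + 2 \left(-17\right) \left(-33\right) = 205 + 1122 = 1327$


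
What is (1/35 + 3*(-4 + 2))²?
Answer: 43681/1225 ≈ 35.658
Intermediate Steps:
(1/35 + 3*(-4 + 2))² = (1/35 + 3*(-2))² = (1/35 - 6)² = (-209/35)² = 43681/1225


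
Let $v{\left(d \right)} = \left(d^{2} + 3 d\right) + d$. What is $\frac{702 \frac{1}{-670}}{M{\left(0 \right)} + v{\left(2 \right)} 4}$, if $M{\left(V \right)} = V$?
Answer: $- \frac{117}{5360} \approx -0.021828$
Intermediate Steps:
$v{\left(d \right)} = d^{2} + 4 d$
$\frac{702 \frac{1}{-670}}{M{\left(0 \right)} + v{\left(2 \right)} 4} = \frac{702 \frac{1}{-670}}{0 + 2 \left(4 + 2\right) 4} = \frac{702 \left(- \frac{1}{670}\right)}{0 + 2 \cdot 6 \cdot 4} = - \frac{351}{335 \left(0 + 12 \cdot 4\right)} = - \frac{351}{335 \left(0 + 48\right)} = - \frac{351}{335 \cdot 48} = \left(- \frac{351}{335}\right) \frac{1}{48} = - \frac{117}{5360}$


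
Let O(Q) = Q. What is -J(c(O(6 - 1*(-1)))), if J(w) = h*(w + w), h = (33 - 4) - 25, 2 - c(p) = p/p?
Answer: -8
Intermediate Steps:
c(p) = 1 (c(p) = 2 - p/p = 2 - 1*1 = 2 - 1 = 1)
h = 4 (h = 29 - 25 = 4)
J(w) = 8*w (J(w) = 4*(w + w) = 4*(2*w) = 8*w)
-J(c(O(6 - 1*(-1)))) = -8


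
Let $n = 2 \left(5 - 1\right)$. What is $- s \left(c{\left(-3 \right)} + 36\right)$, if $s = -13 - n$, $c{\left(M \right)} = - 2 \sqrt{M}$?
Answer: $756 - 42 i \sqrt{3} \approx 756.0 - 72.746 i$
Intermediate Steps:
$n = 8$ ($n = 2 \cdot 4 = 8$)
$s = -21$ ($s = -13 - 8 = -21$)
$- s \left(c{\left(-3 \right)} + 36\right) = \left(-1\right) \left(-21\right) \left(- 2 \sqrt{-3} + 36\right) = 21 \left(- 2 i \sqrt{3} + 36\right) = 21 \left(36 - 2 i \sqrt{3}\right) = 756 - 42 i \sqrt{3}$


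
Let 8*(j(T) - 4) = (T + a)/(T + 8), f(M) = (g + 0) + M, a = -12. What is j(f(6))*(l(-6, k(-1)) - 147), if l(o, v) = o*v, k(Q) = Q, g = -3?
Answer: -48363/88 ≈ -549.58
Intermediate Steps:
f(M) = -3 + M (f(M) = (-3 + 0) + M = -3 + M)
j(T) = 4 + (-12 + T)/(8*(8 + T)) (j(T) = 4 + ((T - 12)/(T + 8))/8 = 4 + ((-12 + T)/(8 + T))/8 = 4 + (-12 + T)/(8*(8 + T)))
j(f(6))*(l(-6, k(-1)) - 147) = ((244 + 33*(-3 + 6))/(8*(8 + (-3 + 6))))*(-6*(-1) - 147) = ((244 + 33*3)/(8*(8 + 3)))*(6 - 147) = ((⅛)*(244 + 99)/11)*(-141) = ((⅛)*(1/11)*343)*(-141) = (343/88)*(-141) = -48363/88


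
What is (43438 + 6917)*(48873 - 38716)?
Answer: 511455735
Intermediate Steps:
(43438 + 6917)*(48873 - 38716) = 50355*10157 = 511455735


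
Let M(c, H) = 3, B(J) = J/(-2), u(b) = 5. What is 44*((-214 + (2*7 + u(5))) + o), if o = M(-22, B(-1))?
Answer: -8448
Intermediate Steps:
B(J) = -J/2 (B(J) = J*(-1/2) = -J/2)
o = 3
44*((-214 + (2*7 + u(5))) + o) = 44*((-214 + (2*7 + 5)) + 3) = 44*((-214 + (14 + 5)) + 3) = 44*((-214 + 19) + 3) = 44*(-195 + 3) = 44*(-192) = -8448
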